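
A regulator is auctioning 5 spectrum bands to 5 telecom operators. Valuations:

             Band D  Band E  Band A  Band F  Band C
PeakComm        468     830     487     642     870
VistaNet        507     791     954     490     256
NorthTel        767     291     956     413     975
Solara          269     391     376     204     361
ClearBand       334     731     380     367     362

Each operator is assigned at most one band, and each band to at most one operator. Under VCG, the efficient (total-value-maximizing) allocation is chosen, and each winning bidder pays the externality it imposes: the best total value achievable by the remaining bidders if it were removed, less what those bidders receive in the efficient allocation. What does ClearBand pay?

ClearBand pays $188M.

Efficient allocation: PeakComm→Band F ($642M), VistaNet→Band A ($954M), NorthTel→Band C ($975M), Solara→Band D ($269M), ClearBand→Band E ($731M); total welfare W = $3571M.
ClearBand receives Band E at value $731M, so the others get W − 731 = $2840M.
Without ClearBand: best allocation of the remaining 4 bidders over all 5 bands is PeakComm→Band E ($830M), VistaNet→Band A ($954M), NorthTel→Band C ($975M), Solara→Band D ($269M), total $3028M.
VCG payment = (others' best without ClearBand) − (others' welfare with ClearBand) = 3028 − 2840 = $188M.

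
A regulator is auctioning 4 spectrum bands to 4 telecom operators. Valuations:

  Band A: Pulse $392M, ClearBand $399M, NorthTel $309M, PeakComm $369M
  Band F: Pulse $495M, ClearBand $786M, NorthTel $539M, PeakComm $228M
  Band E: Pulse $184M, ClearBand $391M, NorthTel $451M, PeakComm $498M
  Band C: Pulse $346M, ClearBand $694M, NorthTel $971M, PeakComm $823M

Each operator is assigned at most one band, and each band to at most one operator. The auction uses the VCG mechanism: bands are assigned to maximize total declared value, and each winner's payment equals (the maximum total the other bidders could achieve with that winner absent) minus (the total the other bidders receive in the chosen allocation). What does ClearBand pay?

Efficient allocation: Pulse→Band A ($392M), ClearBand→Band F ($786M), NorthTel→Band C ($971M), PeakComm→Band E ($498M); total welfare W = $2647M.
ClearBand receives Band F at value $786M, so the others get W − 786 = $1861M.
Without ClearBand: best allocation of the remaining 3 bidders over all 4 bands is Pulse→Band F ($495M), NorthTel→Band C ($971M), PeakComm→Band E ($498M), total $1964M.
VCG payment = (others' best without ClearBand) − (others' welfare with ClearBand) = 1964 − 1861 = $103M.

ClearBand pays $103M.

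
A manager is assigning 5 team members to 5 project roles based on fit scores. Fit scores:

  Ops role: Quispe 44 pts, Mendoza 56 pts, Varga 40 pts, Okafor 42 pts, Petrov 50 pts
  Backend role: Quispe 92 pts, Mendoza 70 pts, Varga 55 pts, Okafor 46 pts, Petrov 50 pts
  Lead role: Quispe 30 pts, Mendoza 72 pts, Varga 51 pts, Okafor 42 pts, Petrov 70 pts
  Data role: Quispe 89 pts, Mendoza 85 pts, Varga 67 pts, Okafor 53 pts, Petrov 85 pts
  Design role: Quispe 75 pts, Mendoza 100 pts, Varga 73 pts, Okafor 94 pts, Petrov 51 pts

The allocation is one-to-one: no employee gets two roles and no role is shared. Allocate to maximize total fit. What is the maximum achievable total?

This is a one-to-one assignment (maximum-weight bipartite matching).
Optimal: Quispe→Backend role (92 pts), Mendoza→Lead role (72 pts), Varga→Ops role (40 pts), Okafor→Design role (94 pts), Petrov→Data role (85 pts) — total 92+72+40+94+85 = 383 pts.
Row-greedy (each employee in turn takes its best remaining role) gives 371 pts, worse by 12.
Next-best assignment: Quispe→Backend role, Mendoza→Data role, Varga→Ops role, Okafor→Design role, Petrov→Lead role = 381 pts.
Checked against all permutations: 383 pts is optimal.

Maximum total: 383 pts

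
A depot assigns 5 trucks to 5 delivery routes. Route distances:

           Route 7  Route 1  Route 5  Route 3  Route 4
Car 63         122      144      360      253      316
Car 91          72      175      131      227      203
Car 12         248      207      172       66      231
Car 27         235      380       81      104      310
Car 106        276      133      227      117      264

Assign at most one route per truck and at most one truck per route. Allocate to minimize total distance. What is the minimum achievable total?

Min total: 605 km

This is the linear assignment problem.
Optimal: Car 63→Route 7 (122 km), Car 91→Route 4 (203 km), Car 12→Route 3 (66 km), Car 27→Route 5 (81 km), Car 106→Route 1 (133 km) — total 122+203+66+81+133 = 605 km.
Row-greedy (each truck in turn takes its cheapest remaining route) gives 762 km, worse by 157.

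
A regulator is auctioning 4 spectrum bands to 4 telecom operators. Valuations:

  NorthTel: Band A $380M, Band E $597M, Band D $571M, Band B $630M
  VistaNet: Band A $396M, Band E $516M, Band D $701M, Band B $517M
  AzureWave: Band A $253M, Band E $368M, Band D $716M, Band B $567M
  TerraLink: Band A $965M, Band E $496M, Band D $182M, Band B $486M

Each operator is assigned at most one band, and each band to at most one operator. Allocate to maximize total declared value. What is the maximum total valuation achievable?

Maximum total: $2830M

Treat this as an assignment problem: match each operator to one band.
Optimal: NorthTel→Band E ($597M), VistaNet→Band D ($701M), AzureWave→Band B ($567M), TerraLink→Band A ($965M) — total 597+701+567+965 = $2830M.
Row-greedy (each operator in turn takes its best remaining band) gives $2664M, worse by 166.
Checked against all permutations: $2830M is optimal.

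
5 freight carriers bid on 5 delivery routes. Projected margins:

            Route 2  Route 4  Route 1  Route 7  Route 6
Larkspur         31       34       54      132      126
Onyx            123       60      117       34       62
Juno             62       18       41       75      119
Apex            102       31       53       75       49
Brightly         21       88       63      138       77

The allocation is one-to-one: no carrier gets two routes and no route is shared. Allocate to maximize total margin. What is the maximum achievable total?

Optimal: Larkspur→Route 7 ($132k), Onyx→Route 1 ($117k), Juno→Route 6 ($119k), Apex→Route 2 ($102k), Brightly→Route 4 ($88k) — total 132+117+119+102+88 = $558k.
Max-entry greedy (repeatedly take the single best remaining cell) gives $458k, worse by 100.
Next-best assignment: Larkspur→Route 7, Onyx→Route 2, Juno→Route 6, Apex→Route 1, Brightly→Route 4 = $515k.
Checked against all permutations: $558k is optimal.

Max total: $558k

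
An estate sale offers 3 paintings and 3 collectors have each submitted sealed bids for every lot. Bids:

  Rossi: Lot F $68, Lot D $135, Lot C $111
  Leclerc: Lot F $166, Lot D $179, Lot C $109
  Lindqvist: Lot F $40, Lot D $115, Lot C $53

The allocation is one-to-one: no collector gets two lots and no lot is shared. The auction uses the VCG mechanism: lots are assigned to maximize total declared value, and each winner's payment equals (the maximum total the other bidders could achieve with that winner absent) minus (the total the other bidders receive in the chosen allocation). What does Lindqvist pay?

Efficient allocation: Rossi→Lot C ($111), Leclerc→Lot F ($166), Lindqvist→Lot D ($115); total welfare W = $392.
Lindqvist receives Lot D at value $115, so the others get W − 115 = $277.
Without Lindqvist: best allocation of the remaining 2 bidders over all 3 lots is Rossi→Lot D ($135), Leclerc→Lot F ($166), total $301.
VCG payment = (others' best without Lindqvist) − (others' welfare with Lindqvist) = 301 − 277 = $24.

Lindqvist pays $24.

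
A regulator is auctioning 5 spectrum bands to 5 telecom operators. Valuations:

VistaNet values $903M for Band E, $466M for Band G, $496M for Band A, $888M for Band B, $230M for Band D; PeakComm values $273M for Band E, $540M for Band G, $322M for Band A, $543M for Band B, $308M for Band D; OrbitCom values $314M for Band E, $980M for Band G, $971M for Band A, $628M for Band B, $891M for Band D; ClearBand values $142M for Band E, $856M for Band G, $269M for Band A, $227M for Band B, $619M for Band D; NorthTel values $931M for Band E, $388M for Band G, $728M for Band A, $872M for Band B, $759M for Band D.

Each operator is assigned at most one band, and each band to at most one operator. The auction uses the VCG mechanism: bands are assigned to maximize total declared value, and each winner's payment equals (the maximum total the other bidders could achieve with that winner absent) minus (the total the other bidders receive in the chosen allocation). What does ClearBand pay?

ClearBand pays $154M.

Efficient allocation: VistaNet→Band E ($903M), PeakComm→Band B ($543M), OrbitCom→Band A ($971M), ClearBand→Band G ($856M), NorthTel→Band D ($759M); total welfare W = $4032M.
ClearBand receives Band G at value $856M, so the others get W − 856 = $3176M.
Without ClearBand: best allocation of the remaining 4 bidders over all 5 bands is VistaNet→Band B ($888M), PeakComm→Band G ($540M), OrbitCom→Band A ($971M), NorthTel→Band E ($931M), total $3330M.
VCG payment = (others' best without ClearBand) − (others' welfare with ClearBand) = 3330 − 3176 = $154M.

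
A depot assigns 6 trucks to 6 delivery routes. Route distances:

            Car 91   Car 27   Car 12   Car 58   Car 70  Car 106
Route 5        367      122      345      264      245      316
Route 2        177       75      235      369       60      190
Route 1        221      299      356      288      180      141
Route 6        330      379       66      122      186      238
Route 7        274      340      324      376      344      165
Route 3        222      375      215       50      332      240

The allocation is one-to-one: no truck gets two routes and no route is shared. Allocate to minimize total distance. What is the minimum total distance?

Minimum total: 684 km

Treat this as an assignment problem: match each truck to one route.
Optimal: Car 91→Route 1 (221 km), Car 27→Route 5 (122 km), Car 12→Route 6 (66 km), Car 58→Route 3 (50 km), Car 70→Route 2 (60 km), Car 106→Route 7 (165 km) — total 221+122+66+50+60+165 = 684 km.
Column-greedy (each route in turn goes to its cheapest remaining truck) gives 713 km, worse by 29.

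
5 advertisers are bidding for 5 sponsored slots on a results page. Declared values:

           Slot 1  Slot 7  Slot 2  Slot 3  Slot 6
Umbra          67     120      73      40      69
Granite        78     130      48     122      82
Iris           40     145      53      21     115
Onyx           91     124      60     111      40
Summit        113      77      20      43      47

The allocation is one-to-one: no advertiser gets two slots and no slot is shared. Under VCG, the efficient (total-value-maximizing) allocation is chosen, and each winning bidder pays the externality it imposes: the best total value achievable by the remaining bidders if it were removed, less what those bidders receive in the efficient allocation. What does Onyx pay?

Onyx pays $47.

Efficient allocation: Umbra→Slot 2 ($73), Granite→Slot 3 ($122), Iris→Slot 6 ($115), Onyx→Slot 7 ($124), Summit→Slot 1 ($113); total welfare W = $547.
Onyx receives Slot 7 at value $124, so the others get W − 124 = $423.
Without Onyx: best allocation of the remaining 4 bidders over all 5 slots is Umbra→Slot 7 ($120), Granite→Slot 3 ($122), Iris→Slot 6 ($115), Summit→Slot 1 ($113), total $470.
VCG payment = (others' best without Onyx) − (others' welfare with Onyx) = 470 − 423 = $47.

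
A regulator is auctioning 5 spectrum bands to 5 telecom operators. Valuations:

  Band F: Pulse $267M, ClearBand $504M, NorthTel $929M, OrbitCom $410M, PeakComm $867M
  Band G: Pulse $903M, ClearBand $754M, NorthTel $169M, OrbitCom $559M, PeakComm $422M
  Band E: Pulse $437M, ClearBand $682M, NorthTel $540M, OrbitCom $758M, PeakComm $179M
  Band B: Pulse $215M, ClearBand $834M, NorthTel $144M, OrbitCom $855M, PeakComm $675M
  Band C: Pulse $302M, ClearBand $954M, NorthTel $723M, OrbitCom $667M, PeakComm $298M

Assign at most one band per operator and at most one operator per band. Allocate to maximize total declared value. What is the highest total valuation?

This is the linear assignment problem.
Optimal: Pulse→Band G ($903M), ClearBand→Band C ($954M), NorthTel→Band F ($929M), OrbitCom→Band E ($758M), PeakComm→Band B ($675M) — total 903+954+929+758+675 = $4219M.
Max-entry greedy (repeatedly take the single best remaining cell) gives $3820M, worse by 399.
Every other assignment is strictly worse.

Maximum total: $4219M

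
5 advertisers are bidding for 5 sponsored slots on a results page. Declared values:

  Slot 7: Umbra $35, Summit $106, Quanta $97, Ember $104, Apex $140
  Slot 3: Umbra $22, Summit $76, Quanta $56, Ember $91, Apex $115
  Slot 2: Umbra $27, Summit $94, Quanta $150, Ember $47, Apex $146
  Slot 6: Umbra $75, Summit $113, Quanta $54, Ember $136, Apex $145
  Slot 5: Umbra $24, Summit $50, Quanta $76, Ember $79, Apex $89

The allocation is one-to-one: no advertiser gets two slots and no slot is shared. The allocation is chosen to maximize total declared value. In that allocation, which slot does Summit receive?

Summit receives Slot 7.

Optimal: Umbra→Slot 5 ($24), Summit→Slot 7 ($106), Quanta→Slot 2 ($150), Ember→Slot 6 ($136), Apex→Slot 3 ($115) — total 24+106+150+136+115 = $531.
Row-greedy (each advertiser in turn takes its best remaining slot) gives $511, worse by 20.
No other one-to-one assignment exceeds $531.
Summit's own top slot is Slot 6 ($113), but forcing Summit→Slot 6 and reassigning the rest optimally gives only $518 — worse by 13.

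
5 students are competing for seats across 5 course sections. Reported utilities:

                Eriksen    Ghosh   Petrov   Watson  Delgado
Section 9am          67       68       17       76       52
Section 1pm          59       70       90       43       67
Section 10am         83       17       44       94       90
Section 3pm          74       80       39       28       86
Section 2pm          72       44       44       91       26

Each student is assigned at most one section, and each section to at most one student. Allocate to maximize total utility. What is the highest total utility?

Max total: 418 points

This is a one-to-one assignment (maximum-weight bipartite matching).
Optimal: Eriksen→Section 9am (67 points), Ghosh→Section 3pm (80 points), Petrov→Section 1pm (90 points), Watson→Section 2pm (91 points), Delgado→Section 10am (90 points) — total 67+80+90+91+90 = 418 points.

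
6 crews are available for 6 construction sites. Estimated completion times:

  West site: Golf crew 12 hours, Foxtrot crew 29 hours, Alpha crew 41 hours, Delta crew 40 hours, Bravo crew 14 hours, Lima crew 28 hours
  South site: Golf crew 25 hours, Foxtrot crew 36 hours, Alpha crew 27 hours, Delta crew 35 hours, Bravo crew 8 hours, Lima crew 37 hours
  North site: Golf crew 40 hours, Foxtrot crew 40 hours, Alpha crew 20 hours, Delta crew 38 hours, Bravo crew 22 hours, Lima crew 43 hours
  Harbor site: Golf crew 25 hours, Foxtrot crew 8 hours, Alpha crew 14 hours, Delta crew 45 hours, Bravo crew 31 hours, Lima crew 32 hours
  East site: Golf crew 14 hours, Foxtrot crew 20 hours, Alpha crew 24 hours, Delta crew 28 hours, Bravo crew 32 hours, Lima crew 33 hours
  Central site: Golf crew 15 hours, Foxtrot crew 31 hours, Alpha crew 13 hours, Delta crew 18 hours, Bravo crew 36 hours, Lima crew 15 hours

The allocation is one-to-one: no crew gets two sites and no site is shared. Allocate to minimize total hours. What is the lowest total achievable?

Minimum total: 91 hours

Optimal: Golf crew→West site (12 hours), Foxtrot crew→Harbor site (8 hours), Alpha crew→North site (20 hours), Delta crew→East site (28 hours), Bravo crew→South site (8 hours), Lima crew→Central site (15 hours) — total 12+8+20+28+8+15 = 91 hours.
Next-best assignment: Golf crew→East site, Foxtrot crew→Harbor site, Alpha crew→North site, Delta crew→Central site, Bravo crew→South site, Lima crew→West site = 96 hours.
Every other assignment is strictly worse.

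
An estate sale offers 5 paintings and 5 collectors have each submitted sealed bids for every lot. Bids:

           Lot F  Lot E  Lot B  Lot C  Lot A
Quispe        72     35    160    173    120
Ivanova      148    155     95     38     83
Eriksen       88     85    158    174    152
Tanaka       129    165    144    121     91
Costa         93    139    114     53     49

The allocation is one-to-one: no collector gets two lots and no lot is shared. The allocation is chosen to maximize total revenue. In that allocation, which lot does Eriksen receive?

Optimal: Quispe→Lot C ($173), Ivanova→Lot F ($148), Eriksen→Lot A ($152), Tanaka→Lot B ($144), Costa→Lot E ($139) — total 173+148+152+144+139 = $756.
Row-greedy (each collector in turn takes its best remaining lot) gives $664, worse by 92.
Checked against all permutations: $756 is optimal.
Eriksen's own top lot is Lot C ($174), but forcing Eriksen→Lot C and reassigning the rest optimally gives only $725 — worse by 31.

Eriksen receives Lot A.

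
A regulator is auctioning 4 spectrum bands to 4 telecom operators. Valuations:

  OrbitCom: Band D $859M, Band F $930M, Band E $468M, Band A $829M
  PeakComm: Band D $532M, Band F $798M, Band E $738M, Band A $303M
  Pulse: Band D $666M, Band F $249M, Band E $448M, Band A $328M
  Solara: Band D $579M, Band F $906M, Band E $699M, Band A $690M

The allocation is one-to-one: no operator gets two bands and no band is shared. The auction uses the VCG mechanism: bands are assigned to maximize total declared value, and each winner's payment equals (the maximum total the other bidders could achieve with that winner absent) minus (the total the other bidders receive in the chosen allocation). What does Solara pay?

Solara pays $101M.

Efficient allocation: OrbitCom→Band A ($829M), PeakComm→Band E ($738M), Pulse→Band D ($666M), Solara→Band F ($906M); total welfare W = $3139M.
Solara receives Band F at value $906M, so the others get W − 906 = $2233M.
Without Solara: best allocation of the remaining 3 bidders over all 4 bands is OrbitCom→Band F ($930M), PeakComm→Band E ($738M), Pulse→Band D ($666M), total $2334M.
VCG payment = (others' best without Solara) − (others' welfare with Solara) = 2334 − 2233 = $101M.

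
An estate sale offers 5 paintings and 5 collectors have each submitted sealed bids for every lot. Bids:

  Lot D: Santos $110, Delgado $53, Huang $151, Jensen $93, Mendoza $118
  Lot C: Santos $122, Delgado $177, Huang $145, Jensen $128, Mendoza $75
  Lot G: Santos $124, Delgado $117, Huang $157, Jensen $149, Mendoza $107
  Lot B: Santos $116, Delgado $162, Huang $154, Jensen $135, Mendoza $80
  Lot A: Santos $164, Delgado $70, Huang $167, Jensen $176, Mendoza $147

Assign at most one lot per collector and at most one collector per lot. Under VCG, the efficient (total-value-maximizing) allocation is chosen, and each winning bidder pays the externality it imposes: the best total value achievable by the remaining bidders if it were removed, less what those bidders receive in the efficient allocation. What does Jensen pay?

Jensen pays $3.

Efficient allocation: Santos→Lot A ($164), Delgado→Lot C ($177), Huang→Lot B ($154), Jensen→Lot G ($149), Mendoza→Lot D ($118); total welfare W = $762.
Jensen receives Lot G at value $149, so the others get W − 149 = $613.
Without Jensen: best allocation of the remaining 4 bidders over all 5 lots is Santos→Lot A ($164), Delgado→Lot C ($177), Huang→Lot G ($157), Mendoza→Lot D ($118), total $616.
VCG payment = (others' best without Jensen) − (others' welfare with Jensen) = 616 − 613 = $3.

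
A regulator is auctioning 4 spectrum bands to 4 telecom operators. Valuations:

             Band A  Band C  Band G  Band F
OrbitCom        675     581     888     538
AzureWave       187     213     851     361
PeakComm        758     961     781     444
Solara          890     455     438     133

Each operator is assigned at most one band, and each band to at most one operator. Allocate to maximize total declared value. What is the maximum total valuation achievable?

Optimal: OrbitCom→Band F ($538M), AzureWave→Band G ($851M), PeakComm→Band C ($961M), Solara→Band A ($890M) — total 538+851+961+890 = $3240M.
Row-greedy (each operator in turn takes its best remaining band) gives $3100M, worse by 140.
No other one-to-one assignment exceeds $3240M.

Maximum total: $3240M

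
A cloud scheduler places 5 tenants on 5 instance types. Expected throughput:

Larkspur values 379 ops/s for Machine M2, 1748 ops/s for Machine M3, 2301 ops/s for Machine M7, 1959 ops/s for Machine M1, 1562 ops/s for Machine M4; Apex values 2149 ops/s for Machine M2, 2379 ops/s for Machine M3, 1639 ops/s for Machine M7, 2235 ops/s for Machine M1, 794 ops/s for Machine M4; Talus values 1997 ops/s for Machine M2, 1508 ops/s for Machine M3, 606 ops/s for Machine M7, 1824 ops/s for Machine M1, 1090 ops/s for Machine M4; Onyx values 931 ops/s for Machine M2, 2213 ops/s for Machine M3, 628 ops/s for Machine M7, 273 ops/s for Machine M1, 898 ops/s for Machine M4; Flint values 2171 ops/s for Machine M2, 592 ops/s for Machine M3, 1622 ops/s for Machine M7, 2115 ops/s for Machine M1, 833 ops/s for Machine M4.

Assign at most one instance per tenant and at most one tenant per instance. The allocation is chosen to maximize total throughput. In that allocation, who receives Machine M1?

Optimal: Larkspur→Machine M7 (2301 ops/s), Apex→Machine M1 (2235 ops/s), Talus→Machine M4 (1090 ops/s), Onyx→Machine M3 (2213 ops/s), Flint→Machine M2 (2171 ops/s) — total 2301+2235+1090+2213+2171 = 10010 ops/s.
Max-entry greedy (repeatedly take the single best remaining cell) gives 9573 ops/s, worse by 437.
Apex's own top instance is Machine M3 (2379 ops/s), but forcing Apex→Machine M3 and reassigning the rest optimally gives only 9690 ops/s — worse by 320.

Apex receives Machine M1.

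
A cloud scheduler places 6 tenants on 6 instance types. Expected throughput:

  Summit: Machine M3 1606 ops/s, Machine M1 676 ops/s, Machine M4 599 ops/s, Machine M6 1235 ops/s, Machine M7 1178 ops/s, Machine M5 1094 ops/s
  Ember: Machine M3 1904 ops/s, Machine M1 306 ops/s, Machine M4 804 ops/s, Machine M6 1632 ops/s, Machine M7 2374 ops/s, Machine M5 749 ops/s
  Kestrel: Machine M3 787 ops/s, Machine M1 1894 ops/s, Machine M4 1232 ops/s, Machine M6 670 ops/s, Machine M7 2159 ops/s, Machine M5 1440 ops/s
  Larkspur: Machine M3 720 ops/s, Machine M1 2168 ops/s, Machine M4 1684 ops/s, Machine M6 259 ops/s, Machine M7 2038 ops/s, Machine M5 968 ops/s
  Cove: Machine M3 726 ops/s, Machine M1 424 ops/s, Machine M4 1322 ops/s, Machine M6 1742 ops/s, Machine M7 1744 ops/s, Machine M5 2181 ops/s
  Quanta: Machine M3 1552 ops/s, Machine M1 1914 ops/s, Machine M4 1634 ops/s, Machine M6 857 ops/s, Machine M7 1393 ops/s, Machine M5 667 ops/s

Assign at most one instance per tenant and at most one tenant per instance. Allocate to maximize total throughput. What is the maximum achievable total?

This is a one-to-one assignment (maximum-weight bipartite matching).
Optimal: Summit→Machine M3 (1606 ops/s), Ember→Machine M6 (1632 ops/s), Kestrel→Machine M7 (2159 ops/s), Larkspur→Machine M1 (2168 ops/s), Cove→Machine M5 (2181 ops/s), Quanta→Machine M4 (1634 ops/s) — total 1606+1632+2159+2168+2181+1634 = 11380 ops/s.
Next-best assignment: Summit→Machine M6, Ember→Machine M3, Kestrel→Machine M7, Larkspur→Machine M1, Cove→Machine M5, Quanta→Machine M4 = 11281 ops/s.
No other one-to-one assignment exceeds 11380 ops/s.

Maximum total: 11380 ops/s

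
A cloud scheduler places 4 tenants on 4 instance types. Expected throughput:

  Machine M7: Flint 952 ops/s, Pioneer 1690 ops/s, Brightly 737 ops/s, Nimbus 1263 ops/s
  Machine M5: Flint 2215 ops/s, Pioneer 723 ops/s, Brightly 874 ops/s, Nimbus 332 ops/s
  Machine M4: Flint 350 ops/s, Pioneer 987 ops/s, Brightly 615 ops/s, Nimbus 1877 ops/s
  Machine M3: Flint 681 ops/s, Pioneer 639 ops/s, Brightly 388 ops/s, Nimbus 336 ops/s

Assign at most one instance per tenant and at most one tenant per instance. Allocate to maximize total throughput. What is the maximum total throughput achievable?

Optimal: Flint→Machine M5 (2215 ops/s), Pioneer→Machine M7 (1690 ops/s), Brightly→Machine M3 (388 ops/s), Nimbus→Machine M4 (1877 ops/s) — total 2215+1690+388+1877 = 6170 ops/s.
Row-greedy (each tenant in turn takes its best remaining instance) gives 4856 ops/s, worse by 1314.
Swapping Brightly↔Flint (Brightly→Machine M5 874 ops/s, Flint→Machine M3 681 ops/s) loses 1048.

Max total: 6170 ops/s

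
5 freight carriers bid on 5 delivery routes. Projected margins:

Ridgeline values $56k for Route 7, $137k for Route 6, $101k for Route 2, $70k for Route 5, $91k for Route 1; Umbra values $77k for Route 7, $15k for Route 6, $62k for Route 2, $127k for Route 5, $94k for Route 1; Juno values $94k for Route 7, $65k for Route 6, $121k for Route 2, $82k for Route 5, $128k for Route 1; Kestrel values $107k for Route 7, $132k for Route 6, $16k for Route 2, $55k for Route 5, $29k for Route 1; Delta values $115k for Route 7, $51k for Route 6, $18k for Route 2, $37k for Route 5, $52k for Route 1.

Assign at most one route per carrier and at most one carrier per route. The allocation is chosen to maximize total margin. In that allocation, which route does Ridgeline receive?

Ridgeline receives Route 2.

Treat this as an assignment problem: match each carrier to one route.
Optimal: Ridgeline→Route 2 ($101k), Umbra→Route 5 ($127k), Juno→Route 1 ($128k), Kestrel→Route 6 ($132k), Delta→Route 7 ($115k) — total 101+127+128+132+115 = $603k.
Column-greedy (each route in turn goes to its best remaining carrier) gives $529k, worse by 74.
No other one-to-one assignment exceeds $603k.
Ridgeline's own top route is Route 6 ($137k), but forcing Ridgeline→Route 6 and reassigning the rest optimally gives only $544k — worse by 59.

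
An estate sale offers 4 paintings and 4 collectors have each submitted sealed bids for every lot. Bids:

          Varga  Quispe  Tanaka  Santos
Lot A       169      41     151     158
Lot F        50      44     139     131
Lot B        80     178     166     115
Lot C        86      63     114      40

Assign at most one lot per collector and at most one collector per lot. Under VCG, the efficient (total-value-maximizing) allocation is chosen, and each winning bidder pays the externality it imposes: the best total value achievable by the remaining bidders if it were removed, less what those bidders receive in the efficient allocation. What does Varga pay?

Varga pays $52.

Efficient allocation: Varga→Lot A ($169), Quispe→Lot B ($178), Tanaka→Lot C ($114), Santos→Lot F ($131); total welfare W = $592.
Varga receives Lot A at value $169, so the others get W − 169 = $423.
Without Varga: best allocation of the remaining 3 bidders over all 4 lots is Quispe→Lot B ($178), Tanaka→Lot F ($139), Santos→Lot A ($158), total $475.
VCG payment = (others' best without Varga) − (others' welfare with Varga) = 475 − 423 = $52.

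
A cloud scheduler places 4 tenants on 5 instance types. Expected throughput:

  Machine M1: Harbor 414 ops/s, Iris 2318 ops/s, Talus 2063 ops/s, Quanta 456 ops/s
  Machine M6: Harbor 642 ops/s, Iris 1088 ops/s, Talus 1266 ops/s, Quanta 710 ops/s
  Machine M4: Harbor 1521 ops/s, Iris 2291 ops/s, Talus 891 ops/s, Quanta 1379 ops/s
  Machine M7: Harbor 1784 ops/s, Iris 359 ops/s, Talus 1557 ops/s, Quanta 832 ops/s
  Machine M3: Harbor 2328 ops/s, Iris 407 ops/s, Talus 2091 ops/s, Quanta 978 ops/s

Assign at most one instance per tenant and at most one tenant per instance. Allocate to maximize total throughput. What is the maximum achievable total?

This is the linear assignment problem.
Optimal: Harbor→Machine M3 (2328 ops/s), Iris→Machine M1 (2318 ops/s), Talus→Machine M7 (1557 ops/s), Quanta→Machine M4 (1379 ops/s) — total 2328+2318+1557+1379 = 7582 ops/s.
Column-greedy (each instance in turn goes to its best remaining tenant) gives 5937 ops/s, worse by 1645.

Maximum total: 7582 ops/s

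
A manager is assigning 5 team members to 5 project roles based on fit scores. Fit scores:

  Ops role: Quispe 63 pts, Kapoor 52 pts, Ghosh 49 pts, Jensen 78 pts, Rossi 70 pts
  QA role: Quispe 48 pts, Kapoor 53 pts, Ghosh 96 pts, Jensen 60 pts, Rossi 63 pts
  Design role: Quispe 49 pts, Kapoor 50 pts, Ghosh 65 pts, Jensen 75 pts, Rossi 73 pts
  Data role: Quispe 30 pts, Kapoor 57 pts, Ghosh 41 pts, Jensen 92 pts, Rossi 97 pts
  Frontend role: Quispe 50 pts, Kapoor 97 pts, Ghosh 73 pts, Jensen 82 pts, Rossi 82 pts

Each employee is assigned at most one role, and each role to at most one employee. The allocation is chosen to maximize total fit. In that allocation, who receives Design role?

Jensen receives Design role.

This is the linear assignment problem.
Optimal: Quispe→Ops role (63 pts), Kapoor→Frontend role (97 pts), Ghosh→QA role (96 pts), Jensen→Design role (75 pts), Rossi→Data role (97 pts) — total 63+97+96+75+97 = 428 pts.
Max-entry greedy (repeatedly take the single best remaining cell) gives 417 pts, worse by 11.
Next-best assignment: Quispe→Ops role, Kapoor→Frontend role, Ghosh→QA role, Jensen→Data role, Rossi→Design role = 421 pts.
Swapping Rossi↔Jensen (Rossi→Design role 73 pts, Jensen→Data role 92 pts) loses 7.
Every other assignment is strictly worse.
Jensen's own top role is Data role (92 pts), but forcing Jensen→Data role and reassigning the rest optimally gives only 421 pts — worse by 7.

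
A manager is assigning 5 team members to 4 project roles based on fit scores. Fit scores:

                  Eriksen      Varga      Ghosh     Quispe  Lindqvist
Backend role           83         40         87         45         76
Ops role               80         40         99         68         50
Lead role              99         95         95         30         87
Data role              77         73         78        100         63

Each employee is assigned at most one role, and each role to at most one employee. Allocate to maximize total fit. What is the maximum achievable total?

Maximum total: 377 pts

This is a one-to-one assignment (maximum-weight bipartite matching).
Optimal: Eriksen→Backend role (83 pts), Ghosh→Ops role (99 pts), Varga→Lead role (95 pts), Quispe→Data role (100 pts) — total 83+99+95+100 = 377 pts.
Row-greedy (each employee in turn takes its best remaining role) gives 316 pts, worse by 61.
Next-best assignment: Lindqvist→Backend role, Ghosh→Ops role, Eriksen→Lead role, Quispe→Data role = 374 pts.
No other one-to-one assignment exceeds 377 pts.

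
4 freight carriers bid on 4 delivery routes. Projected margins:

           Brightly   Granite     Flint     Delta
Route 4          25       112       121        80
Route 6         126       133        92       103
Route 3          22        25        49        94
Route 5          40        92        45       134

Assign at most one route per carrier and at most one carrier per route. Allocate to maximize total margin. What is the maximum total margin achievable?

Optimal: Brightly→Route 6 ($126k), Granite→Route 5 ($92k), Flint→Route 4 ($121k), Delta→Route 3 ($94k) — total 126+92+121+94 = $433k.
Row-greedy (each carrier in turn takes its best remaining route) gives $421k, worse by 12.
Next-best assignment: Brightly→Route 6, Granite→Route 4, Flint→Route 3, Delta→Route 5 = $421k.
Swapping Brightly↔Delta (Brightly→Route 3 $22k, Delta→Route 6 $103k) loses 95.

Maximum total: $433k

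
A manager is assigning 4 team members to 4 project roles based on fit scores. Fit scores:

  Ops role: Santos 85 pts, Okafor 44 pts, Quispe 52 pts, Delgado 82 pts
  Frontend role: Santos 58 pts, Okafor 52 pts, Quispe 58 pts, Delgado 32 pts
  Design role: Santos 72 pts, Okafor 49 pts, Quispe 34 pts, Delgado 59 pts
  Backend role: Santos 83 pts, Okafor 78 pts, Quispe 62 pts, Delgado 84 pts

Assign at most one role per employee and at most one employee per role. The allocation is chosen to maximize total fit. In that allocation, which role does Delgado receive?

Delgado receives Ops role.

Optimal: Santos→Design role (72 pts), Okafor→Backend role (78 pts), Quispe→Frontend role (58 pts), Delgado→Ops role (82 pts) — total 72+78+58+82 = 290 pts.
Row-greedy (each employee in turn takes its best remaining role) gives 280 pts, worse by 10.
Next-best assignment: Santos→Ops role, Okafor→Backend role, Quispe→Frontend role, Delgado→Design role = 280 pts.
Delgado's own top role is Backend role (84 pts), but forcing Delgado→Backend role and reassigning the rest optimally gives only 276 pts — worse by 14.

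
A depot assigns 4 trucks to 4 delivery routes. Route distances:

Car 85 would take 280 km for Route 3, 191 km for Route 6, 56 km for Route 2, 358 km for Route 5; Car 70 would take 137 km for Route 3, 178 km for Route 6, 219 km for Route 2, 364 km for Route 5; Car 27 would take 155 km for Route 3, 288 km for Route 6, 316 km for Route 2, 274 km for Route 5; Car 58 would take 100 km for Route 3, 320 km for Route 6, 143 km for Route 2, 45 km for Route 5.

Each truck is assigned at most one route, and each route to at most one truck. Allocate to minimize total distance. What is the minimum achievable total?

Optimal: Car 85→Route 2 (56 km), Car 70→Route 6 (178 km), Car 27→Route 3 (155 km), Car 58→Route 5 (45 km) — total 56+178+155+45 = 434 km.
Row-greedy (each truck in turn takes its cheapest remaining route) gives 787 km, worse by 353.
Next-best assignment: Car 85→Route 2, Car 70→Route 3, Car 27→Route 6, Car 58→Route 5 = 526 km.

Min total: 434 km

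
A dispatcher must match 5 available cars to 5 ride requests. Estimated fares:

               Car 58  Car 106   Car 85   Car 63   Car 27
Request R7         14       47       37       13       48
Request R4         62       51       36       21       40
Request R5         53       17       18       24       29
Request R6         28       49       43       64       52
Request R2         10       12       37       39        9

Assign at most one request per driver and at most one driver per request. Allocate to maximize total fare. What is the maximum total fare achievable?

Max total: $253

Optimal: Car 58→Request R5 ($53), Car 106→Request R4 ($51), Car 85→Request R2 ($37), Car 63→Request R6 ($64), Car 27→Request R7 ($48) — total 53+51+37+64+48 = $253.
Row-greedy (each driver in turn takes its best remaining request) gives $216, worse by 37.
Swapping Car 58↔Car 85 (Car 58→Request R2 $10, Car 85→Request R5 $18) loses 62.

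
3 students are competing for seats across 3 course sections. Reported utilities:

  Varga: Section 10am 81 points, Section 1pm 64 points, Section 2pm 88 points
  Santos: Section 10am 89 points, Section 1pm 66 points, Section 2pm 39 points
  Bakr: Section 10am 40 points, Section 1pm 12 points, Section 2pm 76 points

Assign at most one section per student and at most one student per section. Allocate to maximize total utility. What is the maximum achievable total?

Optimal: Varga→Section 1pm (64 points), Santos→Section 10am (89 points), Bakr→Section 2pm (76 points) — total 64+89+76 = 229 points.
Row-greedy (each student in turn takes its best remaining section) gives 189 points, worse by 40.
Swapping Bakr↔Varga (Bakr→Section 1pm 12 points, Varga→Section 2pm 88 points) loses 40.

Max total: 229 points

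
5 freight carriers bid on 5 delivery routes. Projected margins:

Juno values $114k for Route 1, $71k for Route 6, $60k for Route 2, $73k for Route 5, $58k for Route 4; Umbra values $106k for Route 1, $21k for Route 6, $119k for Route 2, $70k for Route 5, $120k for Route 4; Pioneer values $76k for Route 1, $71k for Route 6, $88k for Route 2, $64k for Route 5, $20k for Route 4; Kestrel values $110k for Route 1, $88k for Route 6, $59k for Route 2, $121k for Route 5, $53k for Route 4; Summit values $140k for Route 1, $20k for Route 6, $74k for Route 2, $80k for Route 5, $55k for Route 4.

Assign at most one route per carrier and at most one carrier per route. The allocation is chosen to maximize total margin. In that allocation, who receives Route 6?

Treat this as an assignment problem: match each carrier to one route.
Optimal: Juno→Route 6 ($71k), Umbra→Route 4 ($120k), Pioneer→Route 2 ($88k), Kestrel→Route 5 ($121k), Summit→Route 1 ($140k) — total 71+120+88+121+140 = $540k.
Column-greedy (each route in turn goes to its best remaining carrier) gives $440k, worse by 100.
Juno's own top route is Route 1 ($114k), but forcing Juno→Route 1 and reassigning the rest optimally gives only $500k — worse by 40.

Juno receives Route 6.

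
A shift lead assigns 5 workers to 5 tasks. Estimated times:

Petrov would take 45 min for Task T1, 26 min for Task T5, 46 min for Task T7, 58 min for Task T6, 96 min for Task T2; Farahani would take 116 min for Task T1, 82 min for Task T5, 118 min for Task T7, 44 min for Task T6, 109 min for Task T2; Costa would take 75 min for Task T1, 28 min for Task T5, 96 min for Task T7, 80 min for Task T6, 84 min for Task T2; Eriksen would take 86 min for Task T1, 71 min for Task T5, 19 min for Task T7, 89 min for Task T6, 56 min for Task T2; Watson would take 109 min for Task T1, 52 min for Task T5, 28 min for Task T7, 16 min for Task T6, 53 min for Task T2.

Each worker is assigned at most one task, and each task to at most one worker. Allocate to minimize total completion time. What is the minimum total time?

Minimum total: 189 min

Treat this as an assignment problem: match each worker to one task.
Optimal: Petrov→Task T1 (45 min), Farahani→Task T6 (44 min), Costa→Task T5 (28 min), Eriksen→Task T7 (19 min), Watson→Task T2 (53 min) — total 45+44+28+19+53 = 189 min.
Min-entry greedy (repeatedly take the single cheapest remaining cell) gives 245 min, worse by 56.
Swapping Petrov↔Farahani (Petrov→Task T6 58 min, Farahani→Task T1 116 min) adds 85.
Checked against all permutations: 189 min is optimal.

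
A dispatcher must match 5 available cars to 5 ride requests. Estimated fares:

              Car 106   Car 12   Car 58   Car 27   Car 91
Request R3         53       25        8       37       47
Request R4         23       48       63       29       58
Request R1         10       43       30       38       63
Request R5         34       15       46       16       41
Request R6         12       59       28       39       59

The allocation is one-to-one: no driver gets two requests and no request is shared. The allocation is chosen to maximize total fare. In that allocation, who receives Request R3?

Car 27 receives Request R3.

Optimal: Car 106→Request R5 ($34), Car 12→Request R6 ($59), Car 58→Request R4 ($63), Car 27→Request R3 ($37), Car 91→Request R1 ($63) — total 34+59+63+37+63 = $256.
Row-greedy (each driver in turn takes its best remaining request) gives $254, worse by 2.
No other one-to-one assignment exceeds $256.
Car 27's own top request is Request R6 ($39), but forcing Car 27→Request R6 and reassigning the rest optimally gives only $249 — worse by 7.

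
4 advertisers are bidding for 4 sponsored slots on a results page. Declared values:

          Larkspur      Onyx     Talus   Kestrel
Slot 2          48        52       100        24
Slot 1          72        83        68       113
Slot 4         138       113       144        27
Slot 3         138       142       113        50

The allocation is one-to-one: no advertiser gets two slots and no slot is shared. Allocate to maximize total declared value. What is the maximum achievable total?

Treat this as an assignment problem: match each advertiser to one slot.
Optimal: Larkspur→Slot 4 ($138), Onyx→Slot 3 ($142), Talus→Slot 2 ($100), Kestrel→Slot 1 ($113) — total 138+142+100+113 = $493.
Max-entry greedy (repeatedly take the single best remaining cell) gives $447, worse by 46.
Swapping Talus↔Larkspur (Talus→Slot 4 $144, Larkspur→Slot 2 $48) loses 46.

Max total: $493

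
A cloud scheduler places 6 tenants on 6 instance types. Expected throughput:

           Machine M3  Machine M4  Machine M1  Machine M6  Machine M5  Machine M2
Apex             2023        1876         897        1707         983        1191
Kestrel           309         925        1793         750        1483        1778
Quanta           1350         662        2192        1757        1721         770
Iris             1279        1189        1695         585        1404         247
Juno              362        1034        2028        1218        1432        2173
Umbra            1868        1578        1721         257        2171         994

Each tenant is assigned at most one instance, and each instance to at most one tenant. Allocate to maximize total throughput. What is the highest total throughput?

Optimal: Apex→Machine M3 (2023 ops/s), Kestrel→Machine M1 (1793 ops/s), Quanta→Machine M6 (1757 ops/s), Iris→Machine M4 (1189 ops/s), Juno→Machine M2 (2173 ops/s), Umbra→Machine M5 (2171 ops/s) — total 2023+1793+1757+1189+2173+2171 = 11106 ops/s.
Row-greedy (each tenant in turn takes its best remaining instance) gives 10728 ops/s, worse by 378.
Swapping Iris↔Umbra (Iris→Machine M5 1404 ops/s, Umbra→Machine M4 1578 ops/s) loses 378.
Every other assignment is strictly worse.

Max total: 11106 ops/s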